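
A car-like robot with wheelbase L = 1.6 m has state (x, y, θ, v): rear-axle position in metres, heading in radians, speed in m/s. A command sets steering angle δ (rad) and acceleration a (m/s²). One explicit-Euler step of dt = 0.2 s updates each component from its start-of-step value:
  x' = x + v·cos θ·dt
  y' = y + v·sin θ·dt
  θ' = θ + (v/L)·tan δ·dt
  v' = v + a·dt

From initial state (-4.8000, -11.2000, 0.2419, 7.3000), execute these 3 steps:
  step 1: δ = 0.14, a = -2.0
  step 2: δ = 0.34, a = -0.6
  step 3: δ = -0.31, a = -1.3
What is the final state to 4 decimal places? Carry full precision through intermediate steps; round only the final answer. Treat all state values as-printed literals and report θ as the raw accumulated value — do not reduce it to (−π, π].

(-1.0380, -9.5026, 0.4041, 6.5200)

after step 1 (δ=0.14, a=-2.0): (-3.382509, -10.850260, 0.370491, 6.900000)
after step 2 (δ=0.34, a=-0.6): (-2.096142, -10.350599, 0.675589, 6.780000)
after step 3 (δ=-0.31, a=-1.3): (-1.038003, -9.502615, 0.404112, 6.520000)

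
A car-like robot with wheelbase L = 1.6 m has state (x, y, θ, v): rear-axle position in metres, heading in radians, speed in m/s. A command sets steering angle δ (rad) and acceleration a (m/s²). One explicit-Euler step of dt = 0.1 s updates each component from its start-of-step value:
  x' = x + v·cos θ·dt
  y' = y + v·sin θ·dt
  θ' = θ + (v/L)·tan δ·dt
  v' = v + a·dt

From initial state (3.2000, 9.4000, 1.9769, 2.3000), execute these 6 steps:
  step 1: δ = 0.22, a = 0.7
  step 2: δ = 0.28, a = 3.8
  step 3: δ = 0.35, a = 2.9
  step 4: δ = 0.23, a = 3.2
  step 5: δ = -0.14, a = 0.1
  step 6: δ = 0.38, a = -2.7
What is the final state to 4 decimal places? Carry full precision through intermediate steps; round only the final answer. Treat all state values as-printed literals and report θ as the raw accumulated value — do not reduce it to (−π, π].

after step 1 (δ=0.22, a=0.7): (3.109142, 9.611293, 2.009045, 2.370000)
after step 2 (δ=0.28, a=3.8): (3.008570, 9.825896, 2.051639, 2.750000)
after step 3 (δ=0.35, a=2.9): (2.881376, 10.069712, 2.114379, 3.040000)
after step 4 (δ=0.23, a=3.2): (2.724145, 10.329894, 2.158866, 3.360000)
after step 5 (δ=-0.14, a=0.1): (2.537747, 10.609451, 2.129272, 3.370000)
after step 6 (δ=0.38, a=-2.7): (2.359173, 10.895248, 2.213398, 3.100000)

(2.3592, 10.8952, 2.2134, 3.1000)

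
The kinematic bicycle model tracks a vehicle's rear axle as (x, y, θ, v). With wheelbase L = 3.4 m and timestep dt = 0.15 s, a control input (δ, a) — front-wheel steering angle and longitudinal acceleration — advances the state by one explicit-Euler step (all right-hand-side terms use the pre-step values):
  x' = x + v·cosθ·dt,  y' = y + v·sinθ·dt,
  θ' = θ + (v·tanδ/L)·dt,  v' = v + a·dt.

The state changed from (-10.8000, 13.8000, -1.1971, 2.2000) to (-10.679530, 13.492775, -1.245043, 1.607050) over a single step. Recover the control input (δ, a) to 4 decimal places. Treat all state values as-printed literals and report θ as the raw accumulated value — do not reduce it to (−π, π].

a = (v'−v)/dt = (-0.592950)/0.15 = -3.9530
Δθ = θ'−θ = -0.047943;  (v·dt/L) = 2.2000·0.15/3.4 = 0.097059
tan δ = Δθ·L/(v·dt) = -0.493958  →  δ = -0.4588

δ = -0.4588, a = -3.9530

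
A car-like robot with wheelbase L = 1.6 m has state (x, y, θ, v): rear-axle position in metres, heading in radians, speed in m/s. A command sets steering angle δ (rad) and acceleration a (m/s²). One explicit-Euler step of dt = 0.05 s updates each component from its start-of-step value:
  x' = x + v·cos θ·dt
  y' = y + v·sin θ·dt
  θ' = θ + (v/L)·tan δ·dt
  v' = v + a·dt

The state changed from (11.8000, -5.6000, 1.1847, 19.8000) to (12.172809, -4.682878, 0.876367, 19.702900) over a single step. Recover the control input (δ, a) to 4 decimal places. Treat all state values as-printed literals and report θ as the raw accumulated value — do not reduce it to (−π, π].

a = (v'−v)/dt = (-0.097100)/0.05 = -1.9420
Δθ = θ'−θ = -0.308333;  (v·dt/L) = 19.8000·0.05/1.6 = 0.618750
tan δ = Δθ·L/(v·dt) = -0.498316  →  δ = -0.4623

δ = -0.4623, a = -1.9420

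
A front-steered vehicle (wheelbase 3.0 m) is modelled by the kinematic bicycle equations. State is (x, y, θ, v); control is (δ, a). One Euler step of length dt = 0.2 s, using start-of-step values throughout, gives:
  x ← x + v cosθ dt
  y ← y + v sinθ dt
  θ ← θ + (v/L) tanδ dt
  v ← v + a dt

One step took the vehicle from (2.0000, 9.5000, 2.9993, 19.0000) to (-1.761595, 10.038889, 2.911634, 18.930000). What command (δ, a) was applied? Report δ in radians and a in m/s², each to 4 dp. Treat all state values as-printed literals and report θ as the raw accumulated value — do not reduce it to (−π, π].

a = (v'−v)/dt = (-0.070000)/0.2 = -0.3500
Δθ = θ'−θ = -0.087666;  (v·dt/L) = 19.0000·0.2/3.0 = 1.266667
tan δ = Δθ·L/(v·dt) = -0.069210  →  δ = -0.0691

δ = -0.0691, a = -0.3500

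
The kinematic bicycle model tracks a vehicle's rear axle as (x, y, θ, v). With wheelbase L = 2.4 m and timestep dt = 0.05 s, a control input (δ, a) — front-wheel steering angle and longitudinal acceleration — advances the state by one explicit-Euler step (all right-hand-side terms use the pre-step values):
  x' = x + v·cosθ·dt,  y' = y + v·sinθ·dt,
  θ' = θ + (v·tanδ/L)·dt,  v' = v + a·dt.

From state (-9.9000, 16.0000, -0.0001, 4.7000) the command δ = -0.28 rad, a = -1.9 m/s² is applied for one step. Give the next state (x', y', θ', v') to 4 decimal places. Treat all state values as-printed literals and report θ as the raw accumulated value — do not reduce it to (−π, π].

x' = -9.9000 + 4.7000·cos(-0.0001)·0.05 = -9.6650
y' = 16.0000 + 4.7000·sin(-0.0001)·0.05 = 16.0000
θ' = -0.0001 + (4.7000/2.4)·tan(-0.28)·0.05 = -0.0283
v' = 4.7000 − 1.9000·0.05 = 4.6050

(-9.6650, 16.0000, -0.0283, 4.6050)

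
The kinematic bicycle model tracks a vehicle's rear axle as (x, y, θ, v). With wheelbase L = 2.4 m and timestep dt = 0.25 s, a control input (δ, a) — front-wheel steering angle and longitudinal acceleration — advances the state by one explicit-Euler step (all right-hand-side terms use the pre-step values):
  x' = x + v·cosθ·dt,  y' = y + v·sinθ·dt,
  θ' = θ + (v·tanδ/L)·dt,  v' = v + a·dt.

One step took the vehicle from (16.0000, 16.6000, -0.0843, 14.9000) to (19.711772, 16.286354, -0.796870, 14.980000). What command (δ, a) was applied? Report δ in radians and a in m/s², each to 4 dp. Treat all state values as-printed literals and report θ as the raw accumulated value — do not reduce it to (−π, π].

δ = -0.4304, a = 0.3200

a = (v'−v)/dt = (0.080000)/0.25 = 0.3200
Δθ = θ'−θ = -0.712570;  (v·dt/L) = 14.9000·0.25/2.4 = 1.552083
tan δ = Δθ·L/(v·dt) = -0.459106  →  δ = -0.4304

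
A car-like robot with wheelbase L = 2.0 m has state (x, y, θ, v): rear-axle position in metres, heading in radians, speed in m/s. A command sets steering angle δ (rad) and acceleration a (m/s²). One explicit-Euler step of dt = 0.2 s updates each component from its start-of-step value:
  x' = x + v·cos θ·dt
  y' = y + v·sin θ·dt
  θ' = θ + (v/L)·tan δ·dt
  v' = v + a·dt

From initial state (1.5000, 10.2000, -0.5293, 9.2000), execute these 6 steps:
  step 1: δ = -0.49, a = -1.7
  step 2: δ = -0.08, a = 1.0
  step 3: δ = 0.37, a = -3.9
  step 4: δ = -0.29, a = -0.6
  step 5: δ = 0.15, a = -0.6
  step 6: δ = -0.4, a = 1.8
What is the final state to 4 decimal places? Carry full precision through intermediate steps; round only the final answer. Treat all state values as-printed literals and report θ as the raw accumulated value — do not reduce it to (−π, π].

after step 1 (δ=-0.49, a=-1.7): (3.088216, 9.270930, -1.020017, 8.860000)
after step 2 (δ=-0.08, a=1.0): (4.015594, 7.760979, -1.091049, 9.060000)
after step 3 (δ=0.37, a=-3.9): (4.851933, 6.153533, -0.739645, 8.280000)
after step 4 (δ=-0.29, a=-0.6): (6.075233, 5.037347, -0.986730, 8.160000)
after step 5 (δ=0.15, a=-0.6): (6.975151, 3.675887, -0.863404, 8.040000)
after step 6 (δ=-0.4, a=1.8): (8.020116, 2.453712, -1.203330, 8.400000)

(8.0201, 2.4537, -1.2033, 8.4000)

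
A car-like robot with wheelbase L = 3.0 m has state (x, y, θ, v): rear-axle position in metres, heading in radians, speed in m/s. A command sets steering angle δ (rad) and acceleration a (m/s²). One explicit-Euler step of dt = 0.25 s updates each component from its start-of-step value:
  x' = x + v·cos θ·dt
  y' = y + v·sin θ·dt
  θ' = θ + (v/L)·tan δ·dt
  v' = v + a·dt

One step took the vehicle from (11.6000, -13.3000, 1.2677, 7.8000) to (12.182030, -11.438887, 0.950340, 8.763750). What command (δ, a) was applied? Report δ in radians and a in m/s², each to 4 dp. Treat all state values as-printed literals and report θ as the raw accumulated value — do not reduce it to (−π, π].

δ = -0.4542, a = 3.8550

a = (v'−v)/dt = (0.963750)/0.25 = 3.8550
Δθ = θ'−θ = -0.317360;  (v·dt/L) = 7.8000·0.25/3.0 = 0.650000
tan δ = Δθ·L/(v·dt) = -0.488246  →  δ = -0.4542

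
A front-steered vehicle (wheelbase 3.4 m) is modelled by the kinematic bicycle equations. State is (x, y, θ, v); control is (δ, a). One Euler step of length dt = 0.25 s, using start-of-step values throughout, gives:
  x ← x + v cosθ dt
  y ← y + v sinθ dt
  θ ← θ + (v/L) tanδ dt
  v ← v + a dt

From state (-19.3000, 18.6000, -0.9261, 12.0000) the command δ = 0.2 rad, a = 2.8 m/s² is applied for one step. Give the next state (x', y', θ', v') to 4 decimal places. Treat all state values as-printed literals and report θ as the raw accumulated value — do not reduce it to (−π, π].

x' = -19.3000 + 12.0000·cos(-0.9261)·0.25 = -17.4971
y' = 18.6000 + 12.0000·sin(-0.9261)·0.25 = 16.2022
θ' = -0.9261 + (12.0000/3.4)·tan(0.2)·0.25 = -0.7472
v' = 12.0000 + 2.8000·0.25 = 12.7000

(-17.4971, 16.2022, -0.7472, 12.7000)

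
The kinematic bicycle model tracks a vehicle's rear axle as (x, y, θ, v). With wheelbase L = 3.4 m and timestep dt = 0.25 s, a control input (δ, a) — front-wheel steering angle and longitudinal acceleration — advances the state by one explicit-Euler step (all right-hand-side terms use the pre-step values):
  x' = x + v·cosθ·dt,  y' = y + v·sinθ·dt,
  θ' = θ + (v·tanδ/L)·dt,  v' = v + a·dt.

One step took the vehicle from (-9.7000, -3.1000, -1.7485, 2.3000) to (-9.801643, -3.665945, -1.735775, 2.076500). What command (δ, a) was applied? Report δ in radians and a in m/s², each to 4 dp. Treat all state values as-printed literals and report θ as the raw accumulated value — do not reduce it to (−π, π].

δ = 0.0751, a = -0.8940

a = (v'−v)/dt = (-0.223500)/0.25 = -0.8940
Δθ = θ'−θ = 0.012725;  (v·dt/L) = 2.3000·0.25/3.4 = 0.169118
tan δ = Δθ·L/(v·dt) = 0.075243  →  δ = 0.0751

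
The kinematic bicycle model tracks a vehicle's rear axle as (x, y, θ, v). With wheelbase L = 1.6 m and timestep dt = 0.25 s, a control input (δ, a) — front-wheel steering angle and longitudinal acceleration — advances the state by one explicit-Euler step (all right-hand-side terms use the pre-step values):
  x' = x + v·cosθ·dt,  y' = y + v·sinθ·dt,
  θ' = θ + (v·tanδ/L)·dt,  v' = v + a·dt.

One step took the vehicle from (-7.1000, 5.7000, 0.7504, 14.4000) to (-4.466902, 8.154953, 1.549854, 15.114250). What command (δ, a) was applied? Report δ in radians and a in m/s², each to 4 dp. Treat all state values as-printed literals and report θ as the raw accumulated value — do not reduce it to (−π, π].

δ = 0.3414, a = 2.8570

a = (v'−v)/dt = (0.714250)/0.25 = 2.8570
Δθ = θ'−θ = 0.799454;  (v·dt/L) = 14.4000·0.25/1.6 = 2.250000
tan δ = Δθ·L/(v·dt) = 0.355313  →  δ = 0.3414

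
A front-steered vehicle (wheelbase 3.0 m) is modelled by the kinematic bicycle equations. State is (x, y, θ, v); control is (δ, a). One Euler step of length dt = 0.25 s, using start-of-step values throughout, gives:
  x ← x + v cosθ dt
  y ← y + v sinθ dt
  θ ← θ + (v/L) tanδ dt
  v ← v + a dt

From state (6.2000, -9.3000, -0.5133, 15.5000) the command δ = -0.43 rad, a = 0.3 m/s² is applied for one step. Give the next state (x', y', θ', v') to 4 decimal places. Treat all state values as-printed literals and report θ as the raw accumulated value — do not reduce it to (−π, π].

x' = 6.2000 + 15.5000·cos(-0.5133)·0.25 = 9.5756
y' = -9.3000 + 15.5000·sin(-0.5133)·0.25 = -11.2028
θ' = -0.5133 + (15.5000/3.0)·tan(-0.43)·0.25 = -1.1057
v' = 15.5000 + 0.3000·0.25 = 15.5750

(9.5756, -11.2028, -1.1057, 15.5750)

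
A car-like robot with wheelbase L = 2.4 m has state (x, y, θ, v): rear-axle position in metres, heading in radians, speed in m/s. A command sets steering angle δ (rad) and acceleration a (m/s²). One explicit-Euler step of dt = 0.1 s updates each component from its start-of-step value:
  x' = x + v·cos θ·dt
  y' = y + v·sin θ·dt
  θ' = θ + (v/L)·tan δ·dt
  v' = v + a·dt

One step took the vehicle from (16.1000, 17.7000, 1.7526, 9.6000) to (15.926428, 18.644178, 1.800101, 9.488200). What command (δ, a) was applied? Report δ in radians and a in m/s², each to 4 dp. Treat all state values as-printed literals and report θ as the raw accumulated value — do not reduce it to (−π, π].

a = (v'−v)/dt = (-0.111800)/0.1 = -1.1180
Δθ = θ'−θ = 0.047501;  (v·dt/L) = 9.6000·0.1/2.4 = 0.400000
tan δ = Δθ·L/(v·dt) = 0.118753  →  δ = 0.1182

δ = 0.1182, a = -1.1180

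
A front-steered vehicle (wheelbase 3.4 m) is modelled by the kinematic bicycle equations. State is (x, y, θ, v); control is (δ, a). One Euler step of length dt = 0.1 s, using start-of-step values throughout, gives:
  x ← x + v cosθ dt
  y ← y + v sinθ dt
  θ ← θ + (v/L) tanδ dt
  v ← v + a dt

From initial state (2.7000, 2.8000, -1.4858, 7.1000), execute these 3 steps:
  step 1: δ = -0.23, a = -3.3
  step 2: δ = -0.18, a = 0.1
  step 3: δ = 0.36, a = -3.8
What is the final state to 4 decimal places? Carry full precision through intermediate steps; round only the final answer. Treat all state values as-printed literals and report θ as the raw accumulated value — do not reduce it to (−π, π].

(2.7846, 0.7380, -1.4959, 6.4000)

after step 1 (δ=-0.23, a=-3.3): (2.760275, 2.092563, -1.534695, 6.770000)
after step 2 (δ=-0.18, a=0.1): (2.784710, 1.416004, -1.570928, 6.780000)
after step 3 (δ=0.36, a=-3.8): (2.784621, 0.738004, -1.495869, 6.400000)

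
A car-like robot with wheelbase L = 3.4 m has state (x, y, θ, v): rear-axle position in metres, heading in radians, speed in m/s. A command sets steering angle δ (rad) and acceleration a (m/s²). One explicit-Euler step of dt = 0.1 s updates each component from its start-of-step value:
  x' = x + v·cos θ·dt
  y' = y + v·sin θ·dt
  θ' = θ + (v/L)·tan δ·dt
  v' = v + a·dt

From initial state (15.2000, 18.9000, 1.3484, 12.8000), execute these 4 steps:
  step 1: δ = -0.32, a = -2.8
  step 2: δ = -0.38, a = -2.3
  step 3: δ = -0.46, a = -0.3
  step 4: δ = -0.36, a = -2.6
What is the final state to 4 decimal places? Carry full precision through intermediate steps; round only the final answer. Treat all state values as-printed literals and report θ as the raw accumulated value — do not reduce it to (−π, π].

after step 1 (δ=-0.32, a=-2.8): (15.482326, 20.148476, 1.223642, 12.520000)
after step 2 (δ=-0.38, a=-2.3): (15.908286, 21.325787, 1.076564, 12.290000)
after step 3 (δ=-0.46, a=-0.3): (16.491270, 22.407716, 0.897474, 12.260000)
after step 4 (δ=-0.36, a=-2.6): (17.255788, 23.366147, 0.761747, 12.000000)

(17.2558, 23.3661, 0.7617, 12.0000)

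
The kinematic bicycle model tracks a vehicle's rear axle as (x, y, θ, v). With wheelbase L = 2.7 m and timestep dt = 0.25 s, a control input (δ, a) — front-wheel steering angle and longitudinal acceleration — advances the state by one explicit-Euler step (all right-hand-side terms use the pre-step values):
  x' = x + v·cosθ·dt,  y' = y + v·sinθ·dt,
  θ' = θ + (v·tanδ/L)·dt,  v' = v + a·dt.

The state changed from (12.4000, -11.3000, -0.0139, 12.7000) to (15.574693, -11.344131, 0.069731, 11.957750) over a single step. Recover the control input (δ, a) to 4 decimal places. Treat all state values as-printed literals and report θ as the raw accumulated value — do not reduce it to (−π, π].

δ = 0.0710, a = -2.9690

a = (v'−v)/dt = (-0.742250)/0.25 = -2.9690
Δθ = θ'−θ = 0.083631;  (v·dt/L) = 12.7000·0.25/2.7 = 1.175926
tan δ = Δθ·L/(v·dt) = 0.071119  →  δ = 0.0710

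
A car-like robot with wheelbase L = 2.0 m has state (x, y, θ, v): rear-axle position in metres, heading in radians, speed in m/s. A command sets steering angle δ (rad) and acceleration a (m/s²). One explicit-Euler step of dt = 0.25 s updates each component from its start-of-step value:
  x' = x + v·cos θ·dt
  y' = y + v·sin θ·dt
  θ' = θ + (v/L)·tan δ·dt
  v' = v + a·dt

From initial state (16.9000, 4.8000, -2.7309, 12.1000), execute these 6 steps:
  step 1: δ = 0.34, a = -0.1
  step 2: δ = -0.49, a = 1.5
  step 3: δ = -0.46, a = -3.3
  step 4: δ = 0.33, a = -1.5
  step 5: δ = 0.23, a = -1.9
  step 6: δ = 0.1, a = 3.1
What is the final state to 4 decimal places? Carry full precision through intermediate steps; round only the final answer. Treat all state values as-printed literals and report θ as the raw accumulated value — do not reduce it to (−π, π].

after step 1 (δ=0.34, a=-0.1): (14.126545, 3.592285, -2.195873, 12.075000)
after step 2 (δ=-0.49, a=1.5): (12.360095, 1.144326, -3.000956, 12.450000)
after step 3 (δ=-0.46, a=-3.3): (9.278325, 0.708035, -3.771998, 11.625000)
after step 4 (δ=0.33, a=-1.5): (6.930689, 2.421188, -3.274266, 11.250000)
after step 5 (δ=0.23, a=-1.9): (4.142906, 2.793239, -2.945002, 10.775000)
after step 6 (δ=0.1, a=3.1): (1.501043, 2.267079, -2.809864, 11.550000)

(1.5010, 2.2671, -2.8099, 11.5500)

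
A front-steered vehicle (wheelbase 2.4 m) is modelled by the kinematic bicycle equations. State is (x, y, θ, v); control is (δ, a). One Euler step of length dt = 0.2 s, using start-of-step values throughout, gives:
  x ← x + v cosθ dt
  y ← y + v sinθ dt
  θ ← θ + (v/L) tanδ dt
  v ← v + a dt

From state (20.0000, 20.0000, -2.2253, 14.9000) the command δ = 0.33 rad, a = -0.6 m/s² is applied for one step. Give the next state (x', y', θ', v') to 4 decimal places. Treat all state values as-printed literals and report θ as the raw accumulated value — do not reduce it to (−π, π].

x' = 20.0000 + 14.9000·cos(-2.2253)·0.2 = 18.1859
y' = 20.0000 + 14.9000·sin(-2.2253)·0.2 = 17.6358
θ' = -2.2253 + (14.9000/2.4)·tan(0.33)·0.2 = -1.8000
v' = 14.9000 − 0.6000·0.2 = 14.7800

(18.1859, 17.6358, -1.8000, 14.7800)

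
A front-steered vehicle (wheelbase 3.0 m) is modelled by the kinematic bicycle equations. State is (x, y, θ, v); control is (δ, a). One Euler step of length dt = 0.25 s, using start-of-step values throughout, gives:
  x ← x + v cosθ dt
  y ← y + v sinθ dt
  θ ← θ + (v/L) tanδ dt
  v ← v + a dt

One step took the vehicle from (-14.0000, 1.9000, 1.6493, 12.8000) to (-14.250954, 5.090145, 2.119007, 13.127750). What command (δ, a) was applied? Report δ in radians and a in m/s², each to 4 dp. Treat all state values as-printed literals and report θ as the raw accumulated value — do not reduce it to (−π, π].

δ = 0.4148, a = 1.3110

a = (v'−v)/dt = (0.327750)/0.25 = 1.3110
Δθ = θ'−θ = 0.469707;  (v·dt/L) = 12.8000·0.25/3.0 = 1.066667
tan δ = Δθ·L/(v·dt) = 0.440350  →  δ = 0.4148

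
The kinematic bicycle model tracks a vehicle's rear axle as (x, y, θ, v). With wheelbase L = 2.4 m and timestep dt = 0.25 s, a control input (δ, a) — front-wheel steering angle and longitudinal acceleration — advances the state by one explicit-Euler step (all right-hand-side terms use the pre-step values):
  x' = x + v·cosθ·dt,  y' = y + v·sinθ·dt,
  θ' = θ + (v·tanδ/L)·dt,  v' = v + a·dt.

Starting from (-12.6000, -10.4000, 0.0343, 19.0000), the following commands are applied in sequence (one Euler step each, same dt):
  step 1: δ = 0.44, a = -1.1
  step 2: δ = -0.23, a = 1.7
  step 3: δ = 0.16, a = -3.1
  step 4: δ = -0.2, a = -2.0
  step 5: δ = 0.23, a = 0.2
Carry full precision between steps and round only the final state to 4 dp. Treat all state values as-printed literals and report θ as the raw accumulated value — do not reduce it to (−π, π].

(6.1213, 1.2588, 0.8792, 17.9250)

after step 1 (δ=0.44, a=-1.1): (-7.852794, -10.237107, 0.966053, 18.725000)
after step 2 (δ=-0.23, a=1.7): (-5.191265, -6.386085, 0.509352, 19.150000)
after step 3 (δ=0.16, a=-3.1): (-1.011486, -4.051646, 0.831270, 18.375000)
after step 4 (δ=-0.2, a=-2.0): (2.084416, -0.657840, 0.443270, 17.875000)
after step 5 (δ=0.23, a=0.2): (6.121279, 1.258790, 0.879240, 17.925000)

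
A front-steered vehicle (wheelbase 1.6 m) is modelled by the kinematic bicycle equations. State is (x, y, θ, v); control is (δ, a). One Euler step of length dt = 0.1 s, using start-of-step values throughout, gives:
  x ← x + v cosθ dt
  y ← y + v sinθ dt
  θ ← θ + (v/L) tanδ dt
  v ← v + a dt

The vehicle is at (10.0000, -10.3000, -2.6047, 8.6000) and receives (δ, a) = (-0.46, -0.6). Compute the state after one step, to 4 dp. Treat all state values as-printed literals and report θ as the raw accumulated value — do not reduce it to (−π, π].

(9.2610, -10.7399, -2.8710, 8.5400)

x' = 10.0000 + 8.6000·cos(-2.6047)·0.1 = 9.2610
y' = -10.3000 + 8.6000·sin(-2.6047)·0.1 = -10.7399
θ' = -2.6047 + (8.6000/1.6)·tan(-0.46)·0.1 = -2.8710
v' = 8.6000 − 0.6000·0.1 = 8.5400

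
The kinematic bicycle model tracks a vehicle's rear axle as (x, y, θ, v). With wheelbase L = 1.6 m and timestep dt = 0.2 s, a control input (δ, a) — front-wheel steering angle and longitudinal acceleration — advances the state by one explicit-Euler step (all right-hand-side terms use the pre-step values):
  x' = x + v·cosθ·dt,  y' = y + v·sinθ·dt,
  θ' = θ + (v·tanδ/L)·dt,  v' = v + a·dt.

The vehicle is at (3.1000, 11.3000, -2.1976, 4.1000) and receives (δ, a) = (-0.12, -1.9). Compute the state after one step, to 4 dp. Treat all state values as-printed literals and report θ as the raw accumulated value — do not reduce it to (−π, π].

(2.6190, 10.6359, -2.2594, 3.7200)

x' = 3.1000 + 4.1000·cos(-2.1976)·0.2 = 2.6190
y' = 11.3000 + 4.1000·sin(-2.1976)·0.2 = 10.6359
θ' = -2.1976 + (4.1000/1.6)·tan(-0.12)·0.2 = -2.2594
v' = 4.1000 − 1.9000·0.2 = 3.7200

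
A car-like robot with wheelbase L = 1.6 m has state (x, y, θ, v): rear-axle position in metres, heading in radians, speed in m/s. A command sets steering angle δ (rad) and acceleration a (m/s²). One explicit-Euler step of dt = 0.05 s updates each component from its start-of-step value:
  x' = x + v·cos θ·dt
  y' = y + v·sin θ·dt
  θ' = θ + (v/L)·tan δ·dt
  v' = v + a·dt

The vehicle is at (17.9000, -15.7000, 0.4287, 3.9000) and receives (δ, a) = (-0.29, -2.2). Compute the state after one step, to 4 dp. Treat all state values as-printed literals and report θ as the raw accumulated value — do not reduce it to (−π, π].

(18.0774, -15.6189, 0.3923, 3.7900)

x' = 17.9000 + 3.9000·cos(0.4287)·0.05 = 18.0774
y' = -15.7000 + 3.9000·sin(0.4287)·0.05 = -15.6189
θ' = 0.4287 + (3.9000/1.6)·tan(-0.29)·0.05 = 0.3923
v' = 3.9000 − 2.2000·0.05 = 3.7900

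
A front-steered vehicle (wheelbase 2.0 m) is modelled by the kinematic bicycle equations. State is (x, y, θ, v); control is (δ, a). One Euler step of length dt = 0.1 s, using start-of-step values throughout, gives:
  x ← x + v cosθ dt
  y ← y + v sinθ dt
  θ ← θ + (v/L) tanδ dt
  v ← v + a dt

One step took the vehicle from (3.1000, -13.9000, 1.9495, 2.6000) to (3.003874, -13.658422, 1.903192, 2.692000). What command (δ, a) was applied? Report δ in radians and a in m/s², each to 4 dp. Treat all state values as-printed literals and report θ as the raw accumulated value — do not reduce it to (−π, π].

δ = -0.3422, a = 0.9200

a = (v'−v)/dt = (0.092000)/0.1 = 0.9200
Δθ = θ'−θ = -0.046308;  (v·dt/L) = 2.6000·0.1/2.0 = 0.130000
tan δ = Δθ·L/(v·dt) = -0.356215  →  δ = -0.3422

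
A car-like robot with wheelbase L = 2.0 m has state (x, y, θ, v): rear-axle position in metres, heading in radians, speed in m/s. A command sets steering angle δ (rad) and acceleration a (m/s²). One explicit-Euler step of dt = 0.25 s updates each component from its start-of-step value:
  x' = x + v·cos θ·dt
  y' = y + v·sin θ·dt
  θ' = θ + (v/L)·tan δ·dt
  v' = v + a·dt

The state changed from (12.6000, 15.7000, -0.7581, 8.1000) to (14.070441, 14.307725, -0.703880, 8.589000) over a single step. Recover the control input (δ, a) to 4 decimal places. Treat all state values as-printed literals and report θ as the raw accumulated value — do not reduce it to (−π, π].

δ = 0.0535, a = 1.9560

a = (v'−v)/dt = (0.489000)/0.25 = 1.9560
Δθ = θ'−θ = 0.054220;  (v·dt/L) = 8.1000·0.25/2.0 = 1.012500
tan δ = Δθ·L/(v·dt) = 0.053551  →  δ = 0.0535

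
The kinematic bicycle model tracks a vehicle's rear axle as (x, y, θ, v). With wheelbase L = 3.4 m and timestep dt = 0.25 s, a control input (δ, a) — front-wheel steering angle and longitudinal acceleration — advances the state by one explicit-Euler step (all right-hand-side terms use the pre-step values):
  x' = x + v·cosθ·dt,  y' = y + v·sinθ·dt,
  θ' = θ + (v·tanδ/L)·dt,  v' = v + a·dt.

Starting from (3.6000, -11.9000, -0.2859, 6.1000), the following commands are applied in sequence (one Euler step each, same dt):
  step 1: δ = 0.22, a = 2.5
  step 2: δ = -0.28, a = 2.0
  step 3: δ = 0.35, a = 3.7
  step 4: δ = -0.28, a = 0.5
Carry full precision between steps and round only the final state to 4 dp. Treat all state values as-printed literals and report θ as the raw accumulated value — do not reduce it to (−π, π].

after step 1 (δ=0.22, a=2.5): (5.063098, -12.330082, -0.185600, 6.725000)
after step 2 (δ=-0.28, a=2.0): (6.715473, -12.640334, -0.327791, 7.225000)
after step 3 (δ=0.35, a=3.7): (8.425551, -13.221861, -0.133870, 8.150000)
after step 4 (δ=-0.28, a=0.5): (10.444821, -13.493808, -0.306191, 8.275000)

(10.4448, -13.4938, -0.3062, 8.2750)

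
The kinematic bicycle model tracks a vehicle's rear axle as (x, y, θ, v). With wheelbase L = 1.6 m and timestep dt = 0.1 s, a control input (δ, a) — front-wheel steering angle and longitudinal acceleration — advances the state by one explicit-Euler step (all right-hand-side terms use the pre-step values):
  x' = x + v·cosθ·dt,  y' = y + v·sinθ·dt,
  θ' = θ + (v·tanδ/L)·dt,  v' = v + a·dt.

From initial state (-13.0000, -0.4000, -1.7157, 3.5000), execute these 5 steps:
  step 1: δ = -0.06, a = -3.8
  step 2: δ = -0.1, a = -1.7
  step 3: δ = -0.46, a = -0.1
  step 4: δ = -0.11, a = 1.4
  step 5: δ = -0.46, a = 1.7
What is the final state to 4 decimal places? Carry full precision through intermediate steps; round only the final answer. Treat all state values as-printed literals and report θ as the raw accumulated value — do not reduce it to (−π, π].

after step 1 (δ=-0.06, a=-3.8): (-13.050539, -0.746332, -1.728841, 3.120000)
after step 2 (δ=-0.1, a=-1.7): (-13.099644, -1.054443, -1.748406, 2.950000)
after step 3 (δ=-0.46, a=-0.1): (-13.151764, -1.344803, -1.839754, 2.940000)
after step 4 (δ=-0.11, a=1.4): (-13.229887, -1.628233, -1.860049, 3.080000)
after step 5 (δ=-0.46, a=1.7): (-13.317740, -1.923438, -1.955423, 3.250000)

(-13.3177, -1.9234, -1.9554, 3.2500)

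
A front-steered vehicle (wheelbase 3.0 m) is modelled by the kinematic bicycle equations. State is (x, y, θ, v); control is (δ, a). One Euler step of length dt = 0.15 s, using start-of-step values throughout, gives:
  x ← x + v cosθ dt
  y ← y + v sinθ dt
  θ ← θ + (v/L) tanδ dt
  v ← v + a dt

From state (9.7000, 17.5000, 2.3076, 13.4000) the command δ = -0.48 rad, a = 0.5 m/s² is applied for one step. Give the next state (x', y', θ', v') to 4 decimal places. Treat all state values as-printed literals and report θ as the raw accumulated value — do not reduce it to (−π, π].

x' = 9.7000 + 13.4000·cos(2.3076)·0.15 = 8.3494
y' = 17.5000 + 13.4000·sin(2.3076)·0.15 = 18.9886
θ' = 2.3076 + (13.4000/3.0)·tan(-0.48)·0.15 = 1.9588
v' = 13.4000 + 0.5000·0.15 = 13.4750

(8.3494, 18.9886, 1.9588, 13.4750)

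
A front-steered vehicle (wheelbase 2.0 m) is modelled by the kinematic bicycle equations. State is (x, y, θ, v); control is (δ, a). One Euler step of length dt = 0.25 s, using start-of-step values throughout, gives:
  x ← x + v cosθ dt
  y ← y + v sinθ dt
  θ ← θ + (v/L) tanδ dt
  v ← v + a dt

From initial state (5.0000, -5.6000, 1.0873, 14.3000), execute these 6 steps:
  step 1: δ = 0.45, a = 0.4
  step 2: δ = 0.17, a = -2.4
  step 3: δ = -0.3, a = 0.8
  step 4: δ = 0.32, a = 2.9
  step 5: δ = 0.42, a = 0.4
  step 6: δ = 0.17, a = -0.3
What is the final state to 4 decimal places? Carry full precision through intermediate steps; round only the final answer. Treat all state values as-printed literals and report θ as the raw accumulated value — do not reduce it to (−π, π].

(-3.5833, 9.8098, 3.4461, 14.7500)

after step 1 (δ=0.45, a=0.4): (6.661937, -2.434784, 1.950761, 14.400000)
after step 2 (δ=0.17, a=-2.4): (5.326742, 0.908455, 2.259743, 13.800000)
after step 3 (δ=-0.3, a=0.8): (3.133492, 3.571565, 1.726138, 14.000000)
after step 4 (δ=0.32, a=2.9): (2.591980, 7.029421, 2.306070, 14.725000)
after step 5 (δ=0.42, a=0.4): (0.122634, 9.759611, 3.128042, 14.825000)
after step 6 (δ=0.17, a=-0.3): (-3.583275, 9.809830, 3.446144, 14.750000)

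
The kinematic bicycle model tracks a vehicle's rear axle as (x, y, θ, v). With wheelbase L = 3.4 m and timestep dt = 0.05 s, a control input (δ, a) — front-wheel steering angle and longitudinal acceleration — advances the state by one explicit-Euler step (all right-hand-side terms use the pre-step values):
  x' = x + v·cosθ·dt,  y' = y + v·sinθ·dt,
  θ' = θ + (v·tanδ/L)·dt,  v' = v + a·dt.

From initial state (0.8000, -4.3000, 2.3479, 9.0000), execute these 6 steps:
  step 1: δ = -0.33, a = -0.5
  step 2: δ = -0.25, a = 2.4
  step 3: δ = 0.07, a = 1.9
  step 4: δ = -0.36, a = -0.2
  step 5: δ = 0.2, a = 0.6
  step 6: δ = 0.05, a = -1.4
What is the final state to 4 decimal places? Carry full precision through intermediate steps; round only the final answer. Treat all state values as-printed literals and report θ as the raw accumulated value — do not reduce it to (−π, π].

(-0.9775, -2.2272, 2.2615, 9.1400)

after step 1 (δ=-0.33, a=-0.5): (0.484452, -3.979174, 2.302566, 8.975000)
after step 2 (δ=-0.25, a=2.4): (0.184603, -3.645307, 2.268864, 9.095000)
after step 3 (δ=0.07, a=1.9): (-0.107682, -3.296929, 2.278242, 9.190000)
after step 4 (δ=-0.36, a=-0.2): (-0.406309, -2.947698, 2.227373, 9.180000)
after step 5 (δ=0.2, a=0.6): (-0.686486, -2.584130, 2.254738, 9.210000)
after step 6 (δ=0.05, a=-1.4): (-0.977455, -2.227202, 2.261516, 9.140000)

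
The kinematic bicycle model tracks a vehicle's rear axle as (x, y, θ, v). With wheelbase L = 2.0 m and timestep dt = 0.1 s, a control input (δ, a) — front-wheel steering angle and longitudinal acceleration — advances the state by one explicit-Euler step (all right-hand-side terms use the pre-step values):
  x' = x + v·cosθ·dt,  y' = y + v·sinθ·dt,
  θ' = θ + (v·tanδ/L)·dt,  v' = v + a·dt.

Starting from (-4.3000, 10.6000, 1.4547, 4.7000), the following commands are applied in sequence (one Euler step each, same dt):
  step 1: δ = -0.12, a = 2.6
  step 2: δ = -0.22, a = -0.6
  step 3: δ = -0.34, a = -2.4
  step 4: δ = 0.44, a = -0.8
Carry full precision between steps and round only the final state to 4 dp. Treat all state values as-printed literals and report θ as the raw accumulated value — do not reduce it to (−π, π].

(-3.9452, 12.4849, 1.3939, 4.5800)

after step 1 (δ=-0.12, a=2.6): (-4.245557, 11.066836, 1.426364, 4.960000)
after step 2 (δ=-0.22, a=-0.6): (-4.174168, 11.557672, 1.370906, 4.900000)
after step 3 (δ=-0.34, a=-2.4): (-4.076872, 12.037915, 1.284241, 4.660000)
after step 4 (δ=0.44, a=-0.8): (-3.945157, 12.484913, 1.393933, 4.580000)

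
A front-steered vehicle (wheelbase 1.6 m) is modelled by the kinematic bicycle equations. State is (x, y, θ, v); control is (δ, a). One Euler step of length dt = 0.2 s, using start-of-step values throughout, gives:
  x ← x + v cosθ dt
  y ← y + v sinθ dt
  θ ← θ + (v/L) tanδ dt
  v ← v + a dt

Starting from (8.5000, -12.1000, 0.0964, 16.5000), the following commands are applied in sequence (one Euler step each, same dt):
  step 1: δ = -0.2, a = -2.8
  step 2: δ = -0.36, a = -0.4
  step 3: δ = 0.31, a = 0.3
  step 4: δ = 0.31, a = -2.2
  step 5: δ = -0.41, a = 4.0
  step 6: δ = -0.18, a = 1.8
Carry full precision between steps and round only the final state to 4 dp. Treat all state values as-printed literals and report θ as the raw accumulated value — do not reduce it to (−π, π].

(24.8578, -18.2491, -1.0105, 16.6400)

after step 1 (δ=-0.2, a=-2.8): (11.784678, -11.782372, -0.321689, 15.940000)
after step 2 (δ=-0.36, a=-0.4): (14.809142, -12.790322, -1.071672, 15.860000)
after step 3 (δ=0.31, a=0.3): (16.327442, -15.575344, -0.436623, 15.920000)
after step 4 (δ=0.31, a=-2.2): (19.212735, -16.921799, 0.200829, 15.480000)
after step 5 (δ=-0.41, a=4.0): (22.246510, -16.304204, -0.640182, 16.280000)
after step 6 (δ=-0.18, a=1.8): (24.857779, -18.249149, -1.010490, 16.640000)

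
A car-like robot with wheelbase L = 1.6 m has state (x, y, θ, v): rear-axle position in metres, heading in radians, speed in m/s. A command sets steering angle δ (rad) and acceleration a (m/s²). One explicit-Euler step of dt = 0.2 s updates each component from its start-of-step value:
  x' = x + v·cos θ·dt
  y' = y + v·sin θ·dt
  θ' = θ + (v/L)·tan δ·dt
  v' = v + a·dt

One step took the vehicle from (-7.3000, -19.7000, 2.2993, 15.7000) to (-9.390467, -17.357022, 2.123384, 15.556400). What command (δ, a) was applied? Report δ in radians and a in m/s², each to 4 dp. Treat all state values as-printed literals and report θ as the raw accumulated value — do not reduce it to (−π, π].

δ = -0.0894, a = -0.7180

a = (v'−v)/dt = (-0.143600)/0.2 = -0.7180
Δθ = θ'−θ = -0.175916;  (v·dt/L) = 15.7000·0.2/1.6 = 1.962500
tan δ = Δθ·L/(v·dt) = -0.089639  →  δ = -0.0894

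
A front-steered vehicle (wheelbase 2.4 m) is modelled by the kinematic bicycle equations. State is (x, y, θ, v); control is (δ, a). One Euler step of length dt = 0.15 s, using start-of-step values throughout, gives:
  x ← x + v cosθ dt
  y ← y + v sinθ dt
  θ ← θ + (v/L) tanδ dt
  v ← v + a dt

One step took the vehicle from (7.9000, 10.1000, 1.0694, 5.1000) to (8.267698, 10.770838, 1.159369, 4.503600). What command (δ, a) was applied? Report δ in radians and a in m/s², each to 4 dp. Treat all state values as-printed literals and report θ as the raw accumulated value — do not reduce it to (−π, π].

δ = 0.2751, a = -3.9760

a = (v'−v)/dt = (-0.596400)/0.15 = -3.9760
Δθ = θ'−θ = 0.089969;  (v·dt/L) = 5.1000·0.15/2.4 = 0.318750
tan δ = Δθ·L/(v·dt) = 0.282256  →  δ = 0.2751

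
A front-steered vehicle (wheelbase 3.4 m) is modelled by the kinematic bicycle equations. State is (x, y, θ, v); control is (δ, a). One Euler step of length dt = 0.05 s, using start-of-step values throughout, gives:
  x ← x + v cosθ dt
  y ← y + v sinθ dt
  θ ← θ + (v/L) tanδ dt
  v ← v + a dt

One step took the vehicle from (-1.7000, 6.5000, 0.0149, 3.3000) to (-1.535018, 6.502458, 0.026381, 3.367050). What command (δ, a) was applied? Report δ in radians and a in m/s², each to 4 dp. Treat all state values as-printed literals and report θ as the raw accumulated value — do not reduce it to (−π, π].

a = (v'−v)/dt = (0.067050)/0.05 = 1.3410
Δθ = θ'−θ = 0.011481;  (v·dt/L) = 3.3000·0.05/3.4 = 0.048529
tan δ = Δθ·L/(v·dt) = 0.236578  →  δ = 0.2323

δ = 0.2323, a = 1.3410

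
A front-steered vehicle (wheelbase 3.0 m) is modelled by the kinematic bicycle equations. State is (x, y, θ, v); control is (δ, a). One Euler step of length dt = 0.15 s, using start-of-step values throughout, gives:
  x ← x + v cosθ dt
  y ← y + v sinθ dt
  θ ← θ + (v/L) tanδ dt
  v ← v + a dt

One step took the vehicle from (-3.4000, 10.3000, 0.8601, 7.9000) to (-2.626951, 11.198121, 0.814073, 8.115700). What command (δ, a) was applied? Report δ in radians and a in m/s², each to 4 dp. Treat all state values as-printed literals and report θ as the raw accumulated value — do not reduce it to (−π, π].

a = (v'−v)/dt = (0.215700)/0.15 = 1.4380
Δθ = θ'−θ = -0.046027;  (v·dt/L) = 7.9000·0.15/3.0 = 0.395000
tan δ = Δθ·L/(v·dt) = -0.116524  →  δ = -0.1160

δ = -0.1160, a = 1.4380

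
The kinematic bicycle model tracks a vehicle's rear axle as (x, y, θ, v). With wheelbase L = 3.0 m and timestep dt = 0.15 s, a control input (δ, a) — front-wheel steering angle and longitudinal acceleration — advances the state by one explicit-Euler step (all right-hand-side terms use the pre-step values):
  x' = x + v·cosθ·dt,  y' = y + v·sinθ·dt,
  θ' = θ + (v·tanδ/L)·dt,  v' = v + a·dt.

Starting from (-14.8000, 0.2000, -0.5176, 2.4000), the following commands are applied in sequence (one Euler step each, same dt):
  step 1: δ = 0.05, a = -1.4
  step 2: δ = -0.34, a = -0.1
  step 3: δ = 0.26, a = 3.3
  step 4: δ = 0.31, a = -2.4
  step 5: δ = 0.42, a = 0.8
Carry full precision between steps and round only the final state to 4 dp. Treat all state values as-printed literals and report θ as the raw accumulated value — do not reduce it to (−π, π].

(-13.2678, -0.6686, -0.4271, 2.4300)

after step 1 (δ=0.05, a=-1.4): (-14.487157, 0.021873, -0.511595, 2.190000)
after step 2 (δ=-0.34, a=-0.1): (-14.200716, -0.138950, -0.550329, 2.175000)
after step 3 (δ=0.26, a=3.3): (-13.922636, -0.309568, -0.521399, 2.670000)
after step 4 (δ=0.31, a=-2.4): (-13.575354, -0.509055, -0.478636, 2.310000)
after step 5 (δ=0.42, a=0.8): (-13.267792, -0.668642, -0.427056, 2.430000)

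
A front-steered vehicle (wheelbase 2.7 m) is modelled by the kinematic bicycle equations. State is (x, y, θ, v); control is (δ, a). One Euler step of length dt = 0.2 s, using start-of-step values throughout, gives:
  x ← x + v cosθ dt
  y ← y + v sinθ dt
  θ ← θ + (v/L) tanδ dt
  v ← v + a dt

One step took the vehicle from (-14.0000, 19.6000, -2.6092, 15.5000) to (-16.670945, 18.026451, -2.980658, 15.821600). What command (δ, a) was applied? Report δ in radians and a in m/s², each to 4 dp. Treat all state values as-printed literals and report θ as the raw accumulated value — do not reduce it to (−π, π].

δ = -0.3129, a = 1.6080

a = (v'−v)/dt = (0.321600)/0.2 = 1.6080
Δθ = θ'−θ = -0.371458;  (v·dt/L) = 15.5000·0.2/2.7 = 1.148148
tan δ = Δθ·L/(v·dt) = -0.323528  →  δ = -0.3129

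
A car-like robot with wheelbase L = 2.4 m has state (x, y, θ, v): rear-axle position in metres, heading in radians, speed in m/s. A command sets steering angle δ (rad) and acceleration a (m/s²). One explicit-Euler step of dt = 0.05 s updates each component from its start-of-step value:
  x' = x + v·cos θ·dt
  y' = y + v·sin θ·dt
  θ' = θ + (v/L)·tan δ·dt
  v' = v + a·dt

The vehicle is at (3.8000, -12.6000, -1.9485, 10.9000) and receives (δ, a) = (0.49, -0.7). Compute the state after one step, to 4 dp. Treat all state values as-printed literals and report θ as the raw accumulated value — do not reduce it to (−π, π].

x' = 3.8000 + 10.9000·cos(-1.9485)·0.05 = 3.5990
y' = -12.6000 + 10.9000·sin(-1.9485)·0.05 = -13.1066
θ' = -1.9485 + (10.9000/2.4)·tan(0.49)·0.05 = -1.8274
v' = 10.9000 − 0.7000·0.05 = 10.8650

(3.5990, -13.1066, -1.8274, 10.8650)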